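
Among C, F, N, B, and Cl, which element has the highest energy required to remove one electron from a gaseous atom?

F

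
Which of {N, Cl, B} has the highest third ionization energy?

IE_3 is the cost of taking one more electron from the +2 cation: N²⁺ still has 3 valence electrons; Cl²⁺ still has 5 valence electrons; B²⁺ still has 1 valence electron.
All are still removing valence electrons, so compare the +2 ions as you would atoms: IE_3 generally rises across a period (higher Z_eff) and falls down a group (larger shell), subject to the usual subshell exceptions.
Valence configurations: N²⁺ [He]2s²2p¹, Cl²⁺ [Ne]3s²3p³, B²⁺ [He]2s¹.
Approximate IE_3 values (kJ/mol): N 4578, Cl 3822, B 3660.
Hence IE_3: B < Cl < N.

N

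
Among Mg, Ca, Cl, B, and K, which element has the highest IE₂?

K

The second ionization energy removes an electron from the +1 ion. For each element: Mg⁺ still has 1 valence electron; Ca⁺ still has 1 valence electron; Cl⁺ still has 6 valence electrons; B⁺ still has 2 valence electrons; K⁺ is the bare [Ar] core.
Pulling an electron out of a noble-gas core costs far more than removing a remaining valence electron, so K sits at the high end of IE_2.
Valence configurations: Mg⁺ [Ne]3s¹, Ca⁺ [Ar]4s¹, Cl⁺ [Ne]3s²3p⁴, B⁺ [He]2s².
Approximate IE_2 values (kJ/mol): Mg 1451, Ca 1145, Cl 2298, B 2427, K 3052.
Putting it together, IE_2: Ca < Mg < Cl < B < K.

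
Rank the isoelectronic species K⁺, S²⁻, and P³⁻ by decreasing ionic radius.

P³⁻ > S²⁻ > K⁺

All of these have 18 electrons, so size is governed by nuclear charge alone: the more protons, the stronger the pull on the same electron cloud, and the smaller the ion.
Nuclear charges: K⁺ (Z=19), S²⁻ (Z=16), P³⁻ (Z=15).
Largest to smallest: P³⁻ > S²⁻ > K⁺.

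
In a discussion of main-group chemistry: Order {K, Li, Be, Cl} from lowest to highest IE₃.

After 2 electrons have been removed, what remains? K²⁺ is already 1 electron into the core; Li²⁺ is already 1 electron into the core; Be²⁺ is the bare [He] core; Cl²⁺ still has 5 valence electrons.
Breaking into a closed-shell core is much more expensive than removing a leftover valence electron — K, Li and Be have the largest IE_3 here.
The numbers (kJ/mol): K 4420, Li 11815, Be 14849, Cl 3822.
Overall IE_3 order: Cl < K < Li < Be.

Cl < K < Li < Be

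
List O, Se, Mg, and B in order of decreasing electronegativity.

B is in period 2, group 13; O is in period 2, group 16; Mg is in period 3, group 2; Se is in period 4, group 16.
Atoms toward the upper right of the periodic table pull bonding electrons most strongly.
Neither a single period nor a single group — weigh both effects.
B > Mg: both effects reinforce here, so B is clearly the higher of the two.
Se > B: period and group pull opposite ways; the across-period shift dominates (2.55 vs 2.04).
O > Se: they share group 16; the group trend gives O the larger value.
Approximate values (Pauling): B 2.04, O 3.44, Mg 1.31, Se 2.55.
So from highest to lowest: O > Se > B > Mg.

O > Se > B > Mg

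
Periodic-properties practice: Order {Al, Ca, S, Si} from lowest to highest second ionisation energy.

Ca < Si < Al < S

IE_2 is the cost of taking one more electron from the +1 cation: Al⁺ still has 2 valence electrons; Ca⁺ still has 1 valence electron; S⁺ still has 5 valence electrons; Si⁺ still has 3 valence electrons.
All are still removing valence electrons, so compare the +1 ions as you would atoms: IE_2 generally rises across a period (higher Z_eff) and falls down a group (larger shell), subject to the usual subshell exceptions.
Valence configurations: Al⁺ [Ne]3s², Ca⁺ [Ar]4s¹, S⁺ [Ne]3s²3p³, Si⁺ [Ne]3s²3p¹.
Si⁺ loses a lone 3p electron whereas Al⁺ must break into a filled 3s² pair, so IE_2(Al) > IE_2(Si) even though Si has the higher nuclear charge.
The numbers (kJ/mol): Al 1817, Ca 1145, S 2252, Si 1577.
Overall IE_2 order: Ca < Si < Al < S.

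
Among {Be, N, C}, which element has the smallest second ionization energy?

Consider each +1 ion: Be⁺ still has 1 valence electron; N⁺ still has 4 valence electrons; C⁺ still has 3 valence electrons.
All are still removing valence electrons, so compare the +1 ions as you would atoms: IE_2 generally rises across a period (higher Z_eff) and falls down a group (larger shell), subject to the usual subshell exceptions.
Valence configurations: Be⁺ [He]2s¹, N⁺ [He]2s²2p², C⁺ [He]2s²2p¹.
Tabulated IE_2 (kJ/mol): Be 1757, N 2856, C 2353.
Overall IE_2 order: Be < C < N.

Be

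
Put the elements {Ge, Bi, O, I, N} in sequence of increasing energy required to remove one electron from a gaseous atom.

N is in period 2, group 15; O is in period 2, group 16; Ge is in period 4, group 14; I is in period 5, group 17; Bi is in period 6, group 15.
Removing the outermost electron gets harder across a period and easier down a group.
These span different periods and groups, so the two trends combine.
Ge > Bi: the two effects oppose for this pair; the down-group effect wins (762 vs 703 kJ/mol).
I > Ge: period and group pull opposite ways; the across-period shift dominates (1008 vs 762 kJ/mol).
O > I: the two effects oppose for this pair; the down-group effect wins (1314 vs 1008 kJ/mol).
N > O: this pair runs against the simple trend — see the exception note.
Note the exception: N has a higher first ionization energy than O, contrary to the simple trend — pairing an electron in O's 2p⁴ costs repulsion energy, so O ionizes more easily than half-filled N (2p³).
Approximate values (kJ/mol): N 1402, O 1314, Ge 762, I 1008, Bi 703.
So from lowest to highest: Bi < Ge < I < O < N.

Bi < Ge < I < O < N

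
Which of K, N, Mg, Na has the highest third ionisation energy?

Consider each +2 ion: K²⁺ is already 1 electron into the core; N²⁺ still has 3 valence electrons; Mg²⁺ is the bare [Ne] core; Na²⁺ is already 1 electron into the core.
Usually core removal costs more than valence removal, but here the competition is close: a tightly held n=2 valence electron can cost more to remove than an n=3 core electron, so the actual values have to decide it.
The numbers (kJ/mol): K 4420, N 4578, Mg 7733, Na 6910.
Overall IE_3 order: K < N < Na < Mg.

Mg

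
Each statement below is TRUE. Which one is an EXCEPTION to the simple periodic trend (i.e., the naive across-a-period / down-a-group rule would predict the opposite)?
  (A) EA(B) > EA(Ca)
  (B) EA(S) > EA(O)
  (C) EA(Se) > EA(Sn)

(B)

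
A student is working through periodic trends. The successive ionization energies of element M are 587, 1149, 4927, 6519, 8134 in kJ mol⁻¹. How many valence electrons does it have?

Look for the largest jump between consecutive ionization energies: IE3/IE2 ≈ 4.3, far larger than any earlier ratio.
That jump marks the point where a core electron is being removed. So the atom has 2 valence electrons.

2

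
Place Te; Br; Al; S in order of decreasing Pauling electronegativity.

Br, S, Te, Al

Atoms toward the upper right of the periodic table pull bonding electrons most strongly.
These span different periods and groups, so the two trends combine.
Te > Al: period and group pull opposite ways; the across-period shift dominates (2.10 vs 1.61).
S > Te: S sits above Te in group 16, so the down-group effect alone puts S higher.
Br > S: period and group pull opposite ways; the across-period shift dominates (2.96 vs 2.58).
Approximate values (Pauling): Al 1.61, S 2.58, Br 2.96, Te 2.10.
So from highest to lowest: Br > S > Te > Al.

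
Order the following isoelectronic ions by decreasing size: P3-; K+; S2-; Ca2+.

P3-, S2-, K+, Ca2+

All of these have 18 electrons, so size is governed by nuclear charge alone: the more protons, the stronger the pull on the same electron cloud, and the smaller the ion.
Nuclear charges: Ca2+ (Z=20), K+ (Z=19), S2- (Z=16), P3- (Z=15).
Largest to smallest: P3- > S2- > K+ > Ca2+.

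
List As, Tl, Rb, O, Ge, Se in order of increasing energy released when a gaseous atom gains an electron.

Tl < Rb < As < Ge < O < Se

O is in period 2, group 16; Ge is in period 4, group 14; As is in period 4, group 15; Se is in period 4, group 16; Rb is in period 5, group 1; Tl is in period 6, group 13.
Atoms with high Z_eff and room in the valence shell (especially the halogens) have the most exothermic electron affinities.
Neither a single period nor a single group — weigh both effects.
Rb > Tl: the two effects oppose for this pair; the down-group effect wins (47 vs 19 kJ/mol).
As > Rb: relative to Rb, both the across-period and down-group shifts push As's electron affinity up.
Ge > As: this pair runs against the simple trend — see the exception note.
O > Ge: relative to Ge, both the across-period and down-group shifts push O's electron affinity up.
Se > O: this pair runs against the simple trend — see the exception note.
Note the exception: Ge has a higher electron affinity than As, contrary to the simple trend — adding an electron to As's half-filled 4p³ is unfavourable, so Ge (4p²) has the more exothermic EA.
Note the exception: Se has a higher electron affinity than O, contrary to the simple trend — O's compact 2p subshell gives strong electron–electron repulsion on the added electron.
Approximate values (kJ/mol): O 141, Ge 119, As 78, Se 195, Rb 47, Tl 19.
So from lowest to highest: Tl < Rb < As < Ge < O < Se.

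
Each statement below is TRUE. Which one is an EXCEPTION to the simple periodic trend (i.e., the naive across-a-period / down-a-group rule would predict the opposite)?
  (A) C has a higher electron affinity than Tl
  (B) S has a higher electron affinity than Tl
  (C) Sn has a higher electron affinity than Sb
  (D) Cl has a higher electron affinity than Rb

(C)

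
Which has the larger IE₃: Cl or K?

K

IE_3 is the cost of taking one more electron from the +2 cation: Cl²⁺ still has 5 valence electrons; K²⁺ is already 1 electron into the core.
Core electrons are held far more tightly than valence electrons, so K tops the IE_3 order.
Approximate IE_3 values (kJ/mol): Cl 3822, K 4420.
Putting it together, IE_3: Cl < K.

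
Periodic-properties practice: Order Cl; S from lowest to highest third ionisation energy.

After 2 electrons have been removed, what remains? Cl²⁺ still has 5 valence electrons; S²⁺ still has 4 valence electrons.
All are still removing valence electrons, so compare the +2 ions as you would atoms: IE_3 generally rises across a period (higher Z_eff) and falls down a group (larger shell), subject to the usual subshell exceptions.
Valence configurations: Cl²⁺ [Ne]3s²3p³, S²⁺ [Ne]3s²3p².
The numbers (kJ/mol): Cl 3822, S 3357.
Putting it together, IE_3: S < Cl.

S < Cl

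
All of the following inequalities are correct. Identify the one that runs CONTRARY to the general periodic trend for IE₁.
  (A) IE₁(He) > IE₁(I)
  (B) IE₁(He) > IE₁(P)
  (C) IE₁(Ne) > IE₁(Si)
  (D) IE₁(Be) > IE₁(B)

(D)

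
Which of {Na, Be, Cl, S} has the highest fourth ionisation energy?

The fourth ionization energy removes an electron from the +3 ion. For each element: Na³⁺ is already 2 electrons into the core; Be³⁺ is already 1 electron into the core; Cl³⁺ still has 4 valence electrons; S³⁺ still has 3 valence electrons.
Breaking into a closed-shell core is much more expensive than removing a leftover valence electron — Na and Be have the largest IE_4 here.
Valence configurations: Cl³⁺ [Ne]3s²3p², S³⁺ [Ne]3s²3p¹.
Approximate IE_4 values (kJ/mol): Na 9543, Be 21007, Cl 5159, S 4556.
Hence IE_4: S < Cl < Na < Be.

Be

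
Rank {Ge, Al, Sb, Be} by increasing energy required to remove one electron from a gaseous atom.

Across a period the outer electron is held more tightly (higher IE₁); down a group it sits in a higher shell, more shielded, and comes off more easily.
A diagonal step moves right (one effect) and down (the opposite effect) at once.
Ge > Al: the two effects oppose for this pair; the across-period effect wins (762 vs 578 kJ/mol).
Sb > Ge: the two effects oppose for this pair; the across-period effect wins (831 vs 762 kJ/mol).
Be > Sb: the two effects oppose for this pair; the down-group effect wins (900 vs 831 kJ/mol).
Approximate values (kJ/mol): Be 900, Al 578, Ge 762, Sb 831.
So from lowest to highest: Al < Ge < Sb < Be.

Al < Ge < Sb < Be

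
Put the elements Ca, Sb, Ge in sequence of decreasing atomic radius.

Ca > Sb > Ge

Atomic radius shrinks across a period as nuclear charge pulls the same shell inward, and grows down a group as new shells are added.
Here both period and group differ, so the two effects have to be weighed against each other.
Sb > Ge: the two effects oppose for this pair; the down-group effect wins (140 vs 121 pm).
Ca > Sb: period and group pull opposite ways; the across-period shift dominates (171 vs 140 pm).
Approximate values (pm): Ca 171, Ge 121, Sb 140.
So from largest to smallest: Ca > Sb > Ge.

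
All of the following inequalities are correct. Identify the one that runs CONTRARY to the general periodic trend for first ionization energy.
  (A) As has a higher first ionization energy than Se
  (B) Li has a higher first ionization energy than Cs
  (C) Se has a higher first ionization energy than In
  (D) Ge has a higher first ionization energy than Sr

The general trend: first ionization energy increases across a period and decreases down a group.
(A) As (period 4, group 15) vs Se (period 4, group 16): the stated order contradicts the simple trend.
(B) Li (period 2, group 1) vs Cs (period 6, group 1): the stated order agrees with the simple trend.
(C) Se (period 4, group 16) vs In (period 5, group 13): the stated order agrees with the simple trend.
(D) Ge (period 4, group 14) vs Sr (period 5, group 2): the stated order agrees with the simple trend.
The exception is (A): Se (4p⁴) ionizes more easily than half-filled As (4p³).

(A)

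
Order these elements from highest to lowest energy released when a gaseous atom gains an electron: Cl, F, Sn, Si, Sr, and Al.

F is in period 2, group 17; Al is in period 3, group 13; Si is in period 3, group 14; Cl is in period 3, group 17; Sr is in period 5, group 2; Sn is in period 5, group 14.
EA tends to increase across a period and decrease down a group, though the pattern is less regular than for IE or radius.
These span different periods and groups, so the two trends combine.
Al > Sr: both effects reinforce here, so Al is clearly the higher of the two.
Sn > Al: the two effects oppose for this pair; the across-period effect wins (107 vs 42 kJ/mol).
Si > Sn: Si sits above Sn in group 14, so the down-group effect alone puts Si higher.
F > Si: relative to Si, both the across-period and down-group shifts push F's electron affinity up.
Cl > F: this pair runs against the simple trend — see the exception note.
Note the exception: Cl has a higher electron affinity than F, contrary to the simple trend — F's small 2p subshell makes the incoming electron feel strong e⁻–e⁻ repulsion, so Cl actually releases more energy on gaining an electron.
Approximate values (kJ/mol): F 328, Al 42, Si 134, Cl 349, Sr 5, Sn 107.
So from highest to lowest: Cl > F > Si > Sn > Al > Sr.

Cl > F > Si > Sn > Al > Sr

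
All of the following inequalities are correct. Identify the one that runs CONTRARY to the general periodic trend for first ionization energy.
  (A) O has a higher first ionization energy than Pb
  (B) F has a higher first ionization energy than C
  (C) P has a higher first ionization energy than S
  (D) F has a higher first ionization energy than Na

(C)

The general trend: first ionization energy increases across a period and decreases down a group.
(A) O (period 2, group 16) vs Pb (period 6, group 14): the stated order agrees with the simple trend.
(B) F (period 2, group 17) vs C (period 2, group 14): the stated order agrees with the simple trend.
(C) P (period 3, group 15) vs S (period 3, group 16): the stated order contradicts the simple trend.
(D) F (period 2, group 17) vs Na (period 3, group 1): the stated order agrees with the simple trend.
The exception is (C): S (3p⁴) ionizes more easily than half-filled P (3p³) because the paired 3p electron in S is pushed out by e⁻–e⁻ repulsion.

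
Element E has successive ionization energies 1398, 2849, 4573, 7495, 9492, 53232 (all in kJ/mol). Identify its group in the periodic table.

Group 15

Look for the largest jump between consecutive ionization energies: IE6/IE5 ≈ 5.6, far larger than any earlier ratio.
That jump marks the point where a core electron is being removed. So the atom has 5 valence electrons.
A main-group element with 5 valence electrons is in group 15.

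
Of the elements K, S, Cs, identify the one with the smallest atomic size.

S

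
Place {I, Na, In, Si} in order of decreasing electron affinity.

I, Si, Na, In

Atoms with high Z_eff and room in the valence shell (especially the halogens) have the most exothermic electron affinities.
These span different periods and groups, so the two trends combine.
Na > In: period and group pull opposite ways; the down-group shift dominates (53 vs 29 kJ/mol).
Si > Na: both are in period 3; the period trend gives Si the larger value.
I > Si: the two effects oppose for this pair; the across-period effect wins (295 vs 134 kJ/mol).
Approximate values (kJ/mol): Na 53, Si 134, In 29, I 295.
So from highest to lowest: I > Si > Na > In.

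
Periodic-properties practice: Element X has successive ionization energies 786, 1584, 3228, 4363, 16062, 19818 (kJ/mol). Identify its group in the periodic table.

Group 14

Look for the largest jump between consecutive ionization energies: IE5/IE4 ≈ 3.7, far larger than any earlier ratio.
That jump marks the point where a core electron is being removed. So the atom has 4 valence electrons.
A main-group element with 4 valence electrons is in group 14.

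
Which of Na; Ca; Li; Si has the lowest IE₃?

Si

The third ionization energy removes an electron from the +2 ion. For each element: Na²⁺ is already 1 electron into the core; Ca²⁺ is the bare [Ar] core; Li²⁺ is already 1 electron into the core; Si²⁺ still has 2 valence electrons.
Breaking into a closed-shell core is much more expensive than removing a leftover valence electron — Ca, Na and Li have the largest IE_3 here.
Tabulated IE_3 (kJ/mol): Na 6910, Ca 4912, Li 11815, Si 3232.
Overall IE_3 order: Si < Ca < Na < Li.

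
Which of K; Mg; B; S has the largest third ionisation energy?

The third ionization energy removes an electron from the +2 ion. For each element: K²⁺ is already 1 electron into the core; Mg²⁺ is the bare [Ne] core; B²⁺ still has 1 valence electron; S²⁺ still has 4 valence electrons.
Pulling an electron out of a noble-gas core costs far more than removing a remaining valence electron, so K and Mg sit at the high end of IE_3.
Valence configurations: B²⁺ [He]2s¹, S²⁺ [Ne]3s²3p².
Approximate IE_3 values (kJ/mol): K 4420, Mg 7733, B 3660, S 3357.
So the third ionization energies run S < B < K < Mg.

Mg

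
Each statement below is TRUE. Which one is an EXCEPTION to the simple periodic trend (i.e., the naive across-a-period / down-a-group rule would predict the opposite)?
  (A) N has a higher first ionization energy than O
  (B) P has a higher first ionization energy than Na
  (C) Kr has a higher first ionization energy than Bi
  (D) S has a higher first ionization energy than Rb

(A)

The general trend: first ionization energy increases across a period and decreases down a group.
(A) N (period 2, group 15) vs O (period 2, group 16): the stated order contradicts the simple trend.
(B) P (period 3, group 15) vs Na (period 3, group 1): the stated order agrees with the simple trend.
(C) Kr (period 4, group 18) vs Bi (period 6, group 15): the stated order agrees with the simple trend.
(D) S (period 3, group 16) vs Rb (period 5, group 1): the stated order agrees with the simple trend.
The exception is (A): pairing an electron in O's 2p⁴ costs repulsion energy, so O ionizes more easily than half-filled N (2p³).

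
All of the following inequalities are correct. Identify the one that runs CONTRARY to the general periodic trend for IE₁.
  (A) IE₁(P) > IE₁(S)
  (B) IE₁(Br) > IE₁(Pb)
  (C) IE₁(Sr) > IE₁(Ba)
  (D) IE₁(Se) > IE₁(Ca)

The general trend: IE₁ increases across a period and decreases down a group.
(A) P (period 3, group 15) vs S (period 3, group 16): the stated order contradicts the simple trend.
(B) Br (period 4, group 17) vs Pb (period 6, group 14): the stated order agrees with the simple trend.
(C) Sr (period 5, group 2) vs Ba (period 6, group 2): the stated order agrees with the simple trend.
(D) Se (period 4, group 16) vs Ca (period 4, group 2): the stated order agrees with the simple trend.
The exception is (A): S (3p⁴) ionizes more easily than half-filled P (3p³) because the paired 3p electron in S is pushed out by e⁻–e⁻ repulsion.

(A)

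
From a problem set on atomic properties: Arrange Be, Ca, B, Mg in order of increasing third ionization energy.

B < Ca < Mg < Be

After 2 electrons have been removed, what remains? Be²⁺ is the bare [He] core; Ca²⁺ is the bare [Ar] core; B²⁺ still has 1 valence electron; Mg²⁺ is the bare [Ne] core.
Core electrons are held far more tightly than valence electrons, so Ca, Mg and Be top the IE_3 order.
Approximate IE_3 values (kJ/mol): Be 14849, Ca 4912, B 3660, Mg 7733.
Overall IE_3 order: B < Ca < Mg < Be.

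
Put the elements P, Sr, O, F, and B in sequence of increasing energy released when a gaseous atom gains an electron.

Sr, B, P, O, F

B is in period 2, group 13; O is in period 2, group 16; F is in period 2, group 17; P is in period 3, group 15; Sr is in period 5, group 2.
Adding an electron releases more energy for atoms nearer the top right (short of the noble gases).
Neither a single period nor a single group — weigh both effects.
B > Sr: both effects reinforce here, so B is clearly the higher of the two.
P > B: period and group pull opposite ways; the across-period shift dominates (72 vs 27 kJ/mol).
O > P: relative to P, both the across-period and down-group shifts push O's electron affinity up.
F > O: F lies to the right of O in period 2, so the across-period effect alone puts F higher.
Approximate values (kJ/mol): B 27, O 141, F 328, P 72, Sr 5.
So from lowest to highest: Sr < B < P < O < F.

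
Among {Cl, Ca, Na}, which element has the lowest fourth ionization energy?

After 3 electrons have been removed, what remains? Cl³⁺ still has 4 valence electrons; Ca³⁺ is already 1 electron into the core; Na³⁺ is already 2 electrons into the core.
Pulling an electron out of a noble-gas core costs far more than removing a remaining valence electron, so Ca and Na sit at the high end of IE_4.
Tabulated IE_4 (kJ/mol): Cl 5159, Ca 6491, Na 9543.
Putting it together, IE_4: Cl < Ca < Na.

Cl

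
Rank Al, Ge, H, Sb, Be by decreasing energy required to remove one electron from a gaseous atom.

H > Be > Sb > Ge > Al

H is in period 1, group 1; Be is in period 2, group 2; Al is in period 3, group 13; Ge is in period 4, group 14; Sb is in period 5, group 15.
Removing the outermost electron gets harder across a period and easier down a group.
A diagonal step moves right (one effect) and down (the opposite effect) at once.
Ge > Al: period and group pull opposite ways; the across-period shift dominates (762 vs 578 kJ/mol).
Sb > Ge: period and group pull opposite ways; the across-period shift dominates (831 vs 762 kJ/mol).
Be > Sb: period and group pull opposite ways; the down-group shift dominates (900 vs 831 kJ/mol).
H > Be: period and group pull opposite ways; the down-group shift dominates (1312 vs 900 kJ/mol).
Approximate values (kJ/mol): H 1312, Be 900, Al 578, Ge 762, Sb 831.
So from highest to lowest: H > Be > Sb > Ge > Al.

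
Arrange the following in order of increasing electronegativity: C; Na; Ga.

Na, Ga, C

C is in period 2, group 14; Na is in period 3, group 1; Ga is in period 4, group 13.
EN rises left→right (higher Z_eff, smaller atoms) and falls top→bottom (larger, more shielded atoms).
Here both period and group differ, so the two effects have to be weighed against each other.
Ga > Na: the two effects oppose for this pair; the across-period effect wins (1.81 vs 0.93).
C > Ga: relative to Ga, both the across-period and down-group shifts push C's electronegativity up.
Approximate values (Pauling): C 2.55, Na 0.93, Ga 1.81.
So from lowest to highest: Na < Ga < C.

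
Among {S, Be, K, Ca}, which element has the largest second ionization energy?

K

After 1 electron has been removed, what remains? S⁺ still has 5 valence electrons; Be⁺ still has 1 valence electron; K⁺ is the bare [Ar] core; Ca⁺ still has 1 valence electron.
Pulling an electron out of a noble-gas core costs far more than removing a remaining valence electron, so K sits at the high end of IE_2.
Valence configurations: S⁺ [Ne]3s²3p³, Be⁺ [He]2s¹, Ca⁺ [Ar]4s¹.
Tabulated IE_2 (kJ/mol): S 2252, Be 1757, K 3052, Ca 1145.
So the second ionization energies run Ca < Be < S < K.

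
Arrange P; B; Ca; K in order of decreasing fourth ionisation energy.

IE_4 is the cost of taking one more electron from the +3 cation: P³⁺ still has 2 valence electrons; B³⁺ is the bare [He] core; Ca³⁺ is already 1 electron into the core; K³⁺ is already 2 electrons into the core.
Pulling an electron out of a noble-gas core costs far more than removing a remaining valence electron, so K, Ca and B sit at the high end of IE_4.
Tabulated IE_4 (kJ/mol): P 4964, B 25026, Ca 6491, K 5877.
Overall IE_4 order: P < K < Ca < B.

B > Ca > K > P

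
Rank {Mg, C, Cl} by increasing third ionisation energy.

Cl, C, Mg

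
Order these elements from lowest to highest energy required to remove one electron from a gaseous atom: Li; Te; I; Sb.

Li < Sb < Te < I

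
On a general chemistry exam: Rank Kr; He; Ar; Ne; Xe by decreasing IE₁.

He is in period 1, group 18; Ne is in period 2, group 18; Ar is in period 3, group 18; Kr is in period 4, group 18; Xe is in period 5, group 18.
Across a period the outer electron is held more tightly (higher IE₁); down a group it sits in a higher shell, more shielded, and comes off more easily.
All are in group 18, so first ionization energy increases up the group.
So from highest to lowest: He > Ne > Ar > Kr > Xe.

He, Ne, Ar, Kr, Xe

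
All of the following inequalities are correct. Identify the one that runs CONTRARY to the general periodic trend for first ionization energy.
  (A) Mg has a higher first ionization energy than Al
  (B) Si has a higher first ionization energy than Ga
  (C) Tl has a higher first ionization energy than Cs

(A)

The general trend: first ionization energy increases across a period and decreases down a group.
(A) Mg (period 3, group 2) vs Al (period 3, group 13): the stated order contradicts the simple trend.
(B) Si (period 3, group 14) vs Ga (period 4, group 13): the stated order agrees with the simple trend.
(C) Tl (period 6, group 13) vs Cs (period 6, group 1): the stated order agrees with the simple trend.
The exception is (A): Al's single 3p electron is easier to remove than one from Mg's filled 3s².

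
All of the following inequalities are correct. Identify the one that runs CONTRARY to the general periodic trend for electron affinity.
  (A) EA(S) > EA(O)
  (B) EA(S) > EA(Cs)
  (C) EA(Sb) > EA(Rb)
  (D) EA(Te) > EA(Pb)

The general trend: electron affinity increases across a period and decreases down a group.
(A) S (period 3, group 16) vs O (period 2, group 16): the stated order contradicts the simple trend.
(B) S (period 3, group 16) vs Cs (period 6, group 1): the stated order agrees with the simple trend.
(C) Sb (period 5, group 15) vs Rb (period 5, group 1): the stated order agrees with the simple trend.
(D) Te (period 5, group 16) vs Pb (period 6, group 14): the stated order agrees with the simple trend.
The exception is (A): the compact 2p subshell of O repels the added electron more than S's larger 3p does.

(A)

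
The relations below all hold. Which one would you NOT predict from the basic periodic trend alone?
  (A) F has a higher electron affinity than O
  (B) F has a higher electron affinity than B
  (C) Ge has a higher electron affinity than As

(C)

The general trend: electron affinity increases across a period and decreases down a group.
(A) F (period 2, group 17) vs O (period 2, group 16): the stated order agrees with the simple trend.
(B) F (period 2, group 17) vs B (period 2, group 13): the stated order agrees with the simple trend.
(C) Ge (period 4, group 14) vs As (period 4, group 15): the stated order contradicts the simple trend.
The exception is (C): adding an electron to As's half-filled 4p³ is unfavourable, so Ge (4p²) has the more exothermic EA.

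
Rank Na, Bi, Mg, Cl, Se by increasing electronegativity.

Na < Mg < Bi < Se < Cl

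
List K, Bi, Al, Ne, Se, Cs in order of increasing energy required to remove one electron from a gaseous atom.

Cs, K, Al, Bi, Se, Ne

Removing the outermost electron gets harder across a period and easier down a group.
Neither a single period nor a single group — weigh both effects.
K > Cs: K sits above Cs in group 1, so the down-group effect alone puts K higher.
Al > K: both effects reinforce here, so Al is clearly the higher of the two.
Bi > Al: period and group pull opposite ways; the across-period shift dominates (703 vs 578 kJ/mol).
Se > Bi: both effects reinforce here, so Se is clearly the higher of the two.
Ne > Se: both effects reinforce here, so Ne is clearly the higher of the two.
Tabulated first ionization energy (kJ/mol): Ne 2081, Al 578, K 419, Se 941, Cs 376, Bi 703.
So from lowest to highest: Cs < K < Al < Bi < Se < Ne.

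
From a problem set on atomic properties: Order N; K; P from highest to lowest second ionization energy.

Consider each +1 ion: N⁺ still has 4 valence electrons; K⁺ is the bare [Ar] core; P⁺ still has 4 valence electrons.
Core electrons are held far more tightly than valence electrons, so K tops the IE_2 order.
Valence configurations: N⁺ [He]2s²2p², P⁺ [Ne]3s²3p².
The numbers (kJ/mol): N 2856, K 3052, P 1907.
Putting it together, IE_2: P < N < K.

K > N > P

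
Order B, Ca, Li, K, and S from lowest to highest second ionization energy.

IE_2 is the cost of taking one more electron from the +1 cation: B⁺ still has 2 valence electrons; Ca⁺ still has 1 valence electron; Li⁺ is the bare [He] core; K⁺ is the bare [Ar] core; S⁺ still has 5 valence electrons.
Pulling an electron out of a noble-gas core costs far more than removing a remaining valence electron, so K and Li sit at the high end of IE_2.
Valence configurations: B⁺ [He]2s², Ca⁺ [Ar]4s¹, S⁺ [Ne]3s²3p³.
Tabulated IE_2 (kJ/mol): B 2427, Ca 1145, Li 7298, K 3052, S 2252.
Hence IE_2: Ca < S < B < K < Li.

Ca < S < B < K < Li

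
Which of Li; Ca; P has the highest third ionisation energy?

Li

Consider each +2 ion: Li²⁺ is already 1 electron into the core; Ca²⁺ is the bare [Ar] core; P²⁺ still has 3 valence electrons.
Core electrons are held far more tightly than valence electrons, so Ca and Li top the IE_3 order.
Approximate IE_3 values (kJ/mol): Li 11815, Ca 4912, P 2914.
Hence IE_3: P < Ca < Li.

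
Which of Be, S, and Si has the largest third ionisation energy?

IE_3 is the cost of taking one more electron from the +2 cation: Be²⁺ is the bare [He] core; S²⁺ still has 4 valence electrons; Si²⁺ still has 2 valence electrons.
Core electrons are held far more tightly than valence electrons, so Be tops the IE_3 order.
Valence configurations: S²⁺ [Ne]3s²3p², Si²⁺ [Ne]3s².
The numbers (kJ/mol): Be 14849, S 3357, Si 3232.
Overall IE_3 order: Si < S < Be.

Be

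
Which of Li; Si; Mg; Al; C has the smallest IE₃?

The third ionization energy removes an electron from the +2 ion. For each element: Li²⁺ is already 1 electron into the core; Si²⁺ still has 2 valence electrons; Mg²⁺ is the bare [Ne] core; Al²⁺ still has 1 valence electron; C²⁺ still has 2 valence electrons.
Core electrons are held far more tightly than valence electrons, so Mg and Li top the IE_3 order.
Valence configurations: Si²⁺ [Ne]3s², Al²⁺ [Ne]3s¹, C²⁺ [He]2s².
Approximate IE_3 values (kJ/mol): Li 11815, Si 3232, Mg 7733, Al 2745, C 4620.
Overall IE_3 order: Al < Si < C < Mg < Li.

Al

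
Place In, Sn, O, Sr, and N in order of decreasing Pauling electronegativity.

N is in period 2, group 15; O is in period 2, group 16; Sr is in period 5, group 2; In is in period 5, group 13; Sn is in period 5, group 14.
EN rises left→right (higher Z_eff, smaller atoms) and falls top→bottom (larger, more shielded atoms).
Neither a single period nor a single group — weigh both effects.
In > Sr: both are in period 5; the period trend gives In the larger value.
Sn > In: Sn lies to the right of In in period 5, so the across-period effect alone puts Sn higher.
N > Sn: both effects reinforce here, so N is clearly the higher of the two.
O > N: O lies to the right of N in period 2, so the across-period effect alone puts O higher.
Approximate values (Pauling): N 3.04, O 3.44, Sr 0.95, In 1.78, Sn 1.96.
So from highest to lowest: O > N > Sn > In > Sr.

O > N > Sn > In > Sr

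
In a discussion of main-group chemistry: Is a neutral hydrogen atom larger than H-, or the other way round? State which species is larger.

H-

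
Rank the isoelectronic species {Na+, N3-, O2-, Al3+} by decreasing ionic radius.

N3-, O2-, Na+, Al3+

All of these have 10 electrons, so size is governed by nuclear charge alone: the more protons, the stronger the pull on the same electron cloud, and the smaller the ion.
Nuclear charges: Al3+ (Z=13), Na+ (Z=11), O2- (Z=8), N3- (Z=7).
Largest to smallest: N3- > O2- > Na+ > Al3+.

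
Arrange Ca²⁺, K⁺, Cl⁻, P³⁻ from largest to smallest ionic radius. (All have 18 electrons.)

P³⁻, Cl⁻, K⁺, Ca²⁺

All of these have 18 electrons, so size is governed by nuclear charge alone: the more protons, the stronger the pull on the same electron cloud, and the smaller the ion.
Nuclear charges: Ca²⁺ (Z=20), K⁺ (Z=19), Cl⁻ (Z=17), P³⁻ (Z=15).
Largest to smallest: P³⁻ > Cl⁻ > K⁺ > Ca²⁺.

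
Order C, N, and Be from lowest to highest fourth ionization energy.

After 3 electrons have been removed, what remains? C³⁺ still has 1 valence electron; N³⁺ still has 2 valence electrons; Be³⁺ is already 1 electron into the core.
Breaking into a closed-shell core is much more expensive than removing a leftover valence electron — Be has the largest IE_4 here.
Valence configurations: C³⁺ [He]2s¹, N³⁺ [He]2s².
Approximate IE_4 values (kJ/mol): C 6223, N 7475, Be 21007.
Overall IE_4 order: C < N < Be.

C < N < Be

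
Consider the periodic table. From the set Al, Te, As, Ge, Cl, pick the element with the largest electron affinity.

Cl

Atoms with high Z_eff and room in the valence shell (especially the halogens) have the most exothermic electron affinities.
Neither a single period nor a single group — weigh both effects.
As > Al: the two effects oppose for this pair; the across-period effect wins (78 vs 42 kJ/mol).
Ge > As: this pair runs against the simple trend — see the exception note.
Te > Ge: the two effects oppose for this pair; the across-period effect wins (190 vs 119 kJ/mol).
Cl > Te: both effects reinforce here, so Cl is clearly the higher of the two.
Note the exception: Ge has a higher electron affinity than As, contrary to the simple trend — adding an electron to As's half-filled 4p³ is unfavourable, so Ge (4p²) has the more exothermic EA.
Approximate values (kJ/mol): Al 42, Cl 349, Ge 119, As 78, Te 190.
The largest electron affinity among these belongs to Cl.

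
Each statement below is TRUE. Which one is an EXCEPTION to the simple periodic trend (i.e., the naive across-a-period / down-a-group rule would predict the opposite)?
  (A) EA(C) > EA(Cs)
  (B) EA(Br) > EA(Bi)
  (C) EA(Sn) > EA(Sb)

(C)

The general trend: electron affinity increases across a period and decreases down a group.
(A) C (period 2, group 14) vs Cs (period 6, group 1): the stated order agrees with the simple trend.
(B) Br (period 4, group 17) vs Bi (period 6, group 15): the stated order agrees with the simple trend.
(C) Sn (period 5, group 14) vs Sb (period 5, group 15): the stated order contradicts the simple trend.
The exception is (C): adding an electron to Sb's half-filled 5p³ is unfavourable, so Sn has the more exothermic EA.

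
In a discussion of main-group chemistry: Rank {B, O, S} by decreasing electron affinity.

S > O > B

B is in period 2, group 13; O is in period 2, group 16; S is in period 3, group 16.
EA tends to increase across a period and decrease down a group, though the pattern is less regular than for IE or radius.
Here both period and group differ, so the two effects have to be weighed against each other.
O > B: both are in period 2; the period trend gives O the larger value.
S > O: this pair runs against the simple trend — see the exception note.
Note the exception: S has a higher electron affinity than O, contrary to the simple trend — the compact 2p subshell of O repels the added electron more than S's larger 3p does.
Approximate values (kJ/mol): B 27, O 141, S 200.
So from highest to lowest: S > O > B.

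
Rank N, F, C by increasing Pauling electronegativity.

C is in period 2, group 14; N is in period 2, group 15; F is in period 2, group 17.
Smaller atoms with higher effective nuclear charge are more electronegative.
All lie in period 2, so electronegativity increases left to right.
So from lowest to highest: C < N < F.

C < N < F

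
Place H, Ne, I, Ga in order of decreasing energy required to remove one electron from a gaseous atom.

Ne > H > I > Ga

Across a period the outer electron is held more tightly (higher IE₁); down a group it sits in a higher shell, more shielded, and comes off more easily.
These span different periods and groups, so the two trends combine.
I > Ga: period and group pull opposite ways; the across-period shift dominates (1008 vs 579 kJ/mol).
H > I: period and group pull opposite ways; the down-group shift dominates (1312 vs 1008 kJ/mol).
Ne > H: the two effects oppose for this pair; the across-period effect wins (2081 vs 1312 kJ/mol).
Tabulated first ionization energy (kJ/mol): H 1312, Ne 2081, Ga 579, I 1008.
So from highest to lowest: Ne > H > I > Ga.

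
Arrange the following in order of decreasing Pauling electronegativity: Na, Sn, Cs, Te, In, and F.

F > Te > Sn > In > Na > Cs

F is in period 2, group 17; Na is in period 3, group 1; In is in period 5, group 13; Sn is in period 5, group 14; Te is in period 5, group 16; Cs is in period 6, group 1.
Electronegativity increases across a period and decreases down a group, tracking effective nuclear charge and atomic size.
These span different periods and groups, so the two trends combine.
Na > Cs: Na sits above Cs in group 1, so the down-group effect alone puts Na higher.
In > Na: period and group pull opposite ways; the across-period shift dominates (1.78 vs 0.93).
Sn > In: both are in period 5; the period trend gives Sn the larger value.
Te > Sn: Te lies to the right of Sn in period 5, so the across-period effect alone puts Te higher.
F > Te: relative to Te, both the across-period and down-group shifts push F's electronegativity up.
Approximate values (Pauling): F 3.98, Na 0.93, In 1.78, Sn 1.96, Te 2.10, Cs 0.79.
So from highest to lowest: F > Te > Sn > In > Na > Cs.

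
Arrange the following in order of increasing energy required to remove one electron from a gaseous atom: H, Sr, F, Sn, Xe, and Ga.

Sr, Ga, Sn, Xe, H, F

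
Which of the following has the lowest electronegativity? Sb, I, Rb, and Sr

Rb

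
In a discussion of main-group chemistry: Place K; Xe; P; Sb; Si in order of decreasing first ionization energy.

Xe > P > Sb > Si > K

Si is in period 3, group 14; P is in period 3, group 15; K is in period 4, group 1; Sb is in period 5, group 15; Xe is in period 5, group 18.
Removing the outermost electron gets harder across a period and easier down a group.
Here both period and group differ, so the two effects have to be weighed against each other.
Si > K: relative to K, both the across-period and down-group shifts push Si's first ionization energy up.
Sb > Si: the two effects oppose for this pair; the across-period effect wins (831 vs 786 kJ/mol).
P > Sb: they share group 15; the group trend gives P the larger value.
Xe > P: the two effects oppose for this pair; the across-period effect wins (1170 vs 1012 kJ/mol).
Approximate values (kJ/mol): Si 786, P 1012, K 419, Sb 831, Xe 1170.
So from highest to lowest: Xe > P > Sb > Si > K.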